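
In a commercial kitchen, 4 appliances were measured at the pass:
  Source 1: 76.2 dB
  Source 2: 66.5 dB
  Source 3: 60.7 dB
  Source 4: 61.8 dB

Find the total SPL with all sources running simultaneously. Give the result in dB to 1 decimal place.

76.9 dB

Sum in the linear (power) domain: Σ 10^(Lᵢ/10) = 10^(76.2/10) + 10^(66.5/10) + 10^(60.7/10) + 10^(61.8/10) = 4.884e+07.
Combined level = 10 log₁₀(4.884e+07) = 76.9 dB.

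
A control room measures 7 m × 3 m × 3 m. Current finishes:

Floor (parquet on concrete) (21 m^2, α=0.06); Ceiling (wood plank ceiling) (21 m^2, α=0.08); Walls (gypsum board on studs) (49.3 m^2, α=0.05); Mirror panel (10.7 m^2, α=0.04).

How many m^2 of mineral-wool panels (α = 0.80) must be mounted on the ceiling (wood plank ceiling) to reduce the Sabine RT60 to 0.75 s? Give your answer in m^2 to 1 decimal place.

Summing Sᵢαᵢ: 1.260 + 1.680 + 2.465 + 0.428 → A₁ = 5.833 sabins.
V = 63 m³. Target absorption A₂ = 0.161 × 63 / 0.75 = 13.524 sabins.
Absorption to add: 13.524 − 5.833 = 7.691 sabins.
Each m^2 of panel replacing the ceiling (wood plank ceiling) adds (0.80 − 0.08) = 0.72 sabins.
Panel area = 7.691 / 0.72 = 10.7 m^2.

10.7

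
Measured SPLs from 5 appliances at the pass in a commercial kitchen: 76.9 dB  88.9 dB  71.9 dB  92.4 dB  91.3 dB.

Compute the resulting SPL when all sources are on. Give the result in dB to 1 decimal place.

95.9 dB

Sum in the linear (power) domain: Σ 10^(Lᵢ/10) = 10^(76.9/10) + 10^(88.9/10) + 10^(71.9/10) + 10^(92.4/10) + 10^(91.3/10) = 3.927e+09.
Back to dB: 10·log₁₀ Σ = 95.9 dB.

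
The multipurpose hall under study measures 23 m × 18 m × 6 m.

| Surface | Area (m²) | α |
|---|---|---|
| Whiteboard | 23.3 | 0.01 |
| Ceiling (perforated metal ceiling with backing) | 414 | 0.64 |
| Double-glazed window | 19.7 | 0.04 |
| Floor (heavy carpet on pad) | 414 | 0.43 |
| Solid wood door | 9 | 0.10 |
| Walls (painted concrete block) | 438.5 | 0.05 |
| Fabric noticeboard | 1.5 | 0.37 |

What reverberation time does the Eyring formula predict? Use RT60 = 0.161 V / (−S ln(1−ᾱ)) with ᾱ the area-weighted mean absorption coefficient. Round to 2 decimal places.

0.69 seconds

Total surface area S = 23.3 + 414 + 19.7 + 414 + 9 + 438.5 + 1.5 = 1320.0 m².
Absorption A = 23.3×0.01 + 414×0.64 + 19.7×0.04 + 414×0.43 + 9×0.10 + 438.5×0.05 + 1.5×0.37 = 467.381 sabins.
ᾱ = 467.381 / 1320.0 = 0.3541.
−S·ln(1−ᾱ) = −1320.0 × ln(1 − 0.3541) = 576.986.
V = 23 × 18 × 6 = 2484 m³.
RT60 = 0.161 × 2484 / 576.986 = 0.69 s.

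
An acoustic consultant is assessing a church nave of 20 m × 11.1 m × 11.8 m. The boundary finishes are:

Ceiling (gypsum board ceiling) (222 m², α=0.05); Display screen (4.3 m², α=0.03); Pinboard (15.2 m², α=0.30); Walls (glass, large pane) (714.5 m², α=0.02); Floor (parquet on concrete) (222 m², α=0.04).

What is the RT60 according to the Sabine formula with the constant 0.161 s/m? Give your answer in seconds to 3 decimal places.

Equivalent absorption area: A = 222·0.05 + 4.3·0.03 + 15.2·0.30 + 714.5·0.02 + 222·0.04 = 38.959 m².
Volume V = 20 × 11.1 × 11.8 = 2619.6 m³.
Sabine: RT60 = 0.161 × 2619.6 / 38.959 = 10.826 s.

10.826 s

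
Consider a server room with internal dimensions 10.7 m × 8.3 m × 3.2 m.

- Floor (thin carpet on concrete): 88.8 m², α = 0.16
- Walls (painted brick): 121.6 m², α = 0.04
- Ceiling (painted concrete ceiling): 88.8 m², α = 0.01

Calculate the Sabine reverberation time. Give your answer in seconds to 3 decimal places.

Equivalent absorption area: A = 88.8×0.16 + 121.6×0.04 + 88.8×0.01 = 19.960 m².
Room volume: 284.192 m³.
RT60 = 0.161 · V / A = 0.161 × 284.192 / 19.960 = 2.292 s.

2.292 s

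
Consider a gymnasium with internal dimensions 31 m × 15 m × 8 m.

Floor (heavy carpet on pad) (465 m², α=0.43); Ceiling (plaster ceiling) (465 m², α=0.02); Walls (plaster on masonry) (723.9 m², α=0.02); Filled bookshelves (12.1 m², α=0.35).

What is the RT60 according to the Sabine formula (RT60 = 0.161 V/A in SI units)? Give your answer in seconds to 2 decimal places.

Total absorption A = 465·0.43 + 465·0.02 + 723.9·0.02 + 12.1·0.35
  = 199.950 + 9.300 + 14.478 + 4.235 = 227.963 m² sabins.
V = 31·15·8 = 3720 m³.
RT60 = 0.161 · V / A = 0.161 × 3720 / 227.963 = 2.63 s.

2.63 sec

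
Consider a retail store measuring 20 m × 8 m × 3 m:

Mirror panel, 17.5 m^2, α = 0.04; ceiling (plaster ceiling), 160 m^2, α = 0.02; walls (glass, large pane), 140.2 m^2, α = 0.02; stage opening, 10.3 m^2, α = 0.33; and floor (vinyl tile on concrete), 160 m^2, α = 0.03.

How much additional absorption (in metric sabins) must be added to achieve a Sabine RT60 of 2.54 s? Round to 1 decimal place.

15.5 sabins

Summing Sᵢαᵢ: 0.700 + 3.200 + 2.804 + 3.399 + 4.800 → A₁ = 14.903 sabins.
V = 480 m³. Required absorption A₂ = 0.161 × 480 / 2.54 = 30.425 sabins.
Additional absorption ΔA = 30.425 − 14.903 = 15.5 sabins.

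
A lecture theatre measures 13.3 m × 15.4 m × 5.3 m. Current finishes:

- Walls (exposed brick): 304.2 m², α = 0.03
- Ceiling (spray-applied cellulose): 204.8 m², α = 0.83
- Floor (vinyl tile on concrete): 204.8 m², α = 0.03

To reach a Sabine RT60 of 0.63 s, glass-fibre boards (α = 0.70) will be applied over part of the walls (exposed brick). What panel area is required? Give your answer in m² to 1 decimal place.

137.6

Equivalent absorption area: A₁ = 304.2×0.03 + 204.8×0.83 + 204.8×0.03 = 185.254 m².
V = 1085.546 m³. Target absorption A₂ = 0.161 × 1085.546 / 0.63 = 277.417 sabins.
Absorption to add: 277.417 − 185.254 = 92.163 sabins.
Each m² of panel replacing the walls (exposed brick) adds (0.70 − 0.03) = 0.67 sabins.
Panel area = 92.163 / 0.67 = 137.6 m².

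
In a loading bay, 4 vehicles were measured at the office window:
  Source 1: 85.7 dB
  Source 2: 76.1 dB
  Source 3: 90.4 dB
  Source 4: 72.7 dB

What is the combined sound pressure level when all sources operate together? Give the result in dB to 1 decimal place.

Σ 10^(Lᵢ/10) = 1.527e+09.
Back to dB: 10·log₁₀ Σ = 91.8 dB.

91.8 dB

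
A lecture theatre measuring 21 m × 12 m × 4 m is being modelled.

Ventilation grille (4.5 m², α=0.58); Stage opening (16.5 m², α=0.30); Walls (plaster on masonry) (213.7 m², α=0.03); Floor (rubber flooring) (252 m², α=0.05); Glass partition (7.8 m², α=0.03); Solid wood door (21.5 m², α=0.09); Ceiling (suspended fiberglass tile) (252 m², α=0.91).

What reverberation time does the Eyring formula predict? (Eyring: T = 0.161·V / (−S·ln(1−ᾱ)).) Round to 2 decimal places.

0.52 s

Total surface area S = 4.5 + 16.5 + 213.7 + 252 + 7.8 + 21.5 + 252 = 768.0 m².
Absorption A = 4.5·0.58 + 16.5·0.30 + 213.7·0.03 + 252·0.05 + 7.8·0.03 + 21.5·0.09 + 252·0.91 = 258.060 sabins.
Mean coefficient ᾱ = A/S = 0.3360.
−S·ln(1−ᾱ) = −768.0 × ln(1 − 0.3360) = 314.475.
V = 21 × 12 × 4 = 1008 m³.
RT60 = 0.161 × 1008 / 314.475 = 0.52 s.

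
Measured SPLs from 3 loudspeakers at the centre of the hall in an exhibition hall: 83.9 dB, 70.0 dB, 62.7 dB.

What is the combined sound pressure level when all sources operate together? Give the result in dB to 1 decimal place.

84.1 dB

Σ 10^(Lᵢ/10) = 2.573e+08.
Back to dB: 10·log₁₀ Σ = 84.1 dB.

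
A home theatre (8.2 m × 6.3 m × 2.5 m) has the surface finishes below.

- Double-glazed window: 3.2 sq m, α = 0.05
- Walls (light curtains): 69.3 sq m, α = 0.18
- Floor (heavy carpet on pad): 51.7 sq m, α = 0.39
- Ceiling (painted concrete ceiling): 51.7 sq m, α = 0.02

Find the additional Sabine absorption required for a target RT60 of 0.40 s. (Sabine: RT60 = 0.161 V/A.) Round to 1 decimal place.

18.2 sabins

Summing Sᵢαᵢ: 0.160 + 12.474 + 20.163 + 1.034 → A₁ = 33.831 sabins.
For T = 0.40 s, need A₂ = 0.161·V/T = 0.161·129.15/0.40 = 51.983 sabins.
Additional absorption ΔA = 51.983 − 33.831 = 18.2 sabins.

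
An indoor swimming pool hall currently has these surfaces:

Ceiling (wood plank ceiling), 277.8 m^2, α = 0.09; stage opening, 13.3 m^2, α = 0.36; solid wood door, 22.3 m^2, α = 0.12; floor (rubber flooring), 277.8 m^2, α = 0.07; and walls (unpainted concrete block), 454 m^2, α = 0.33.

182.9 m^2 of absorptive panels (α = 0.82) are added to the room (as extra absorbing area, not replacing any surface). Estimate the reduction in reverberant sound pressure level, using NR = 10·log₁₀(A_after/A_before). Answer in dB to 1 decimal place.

2.4 dB

A_before = Σ Sᵢαᵢ = 277.8·0.09 + 13.3·0.36 + 22.3·0.12 + 277.8·0.07 + 454·0.33 = 201.732 sabins.
Treatment contributes 182.9·0.82 = 149.978 sabins.
A_after = 201.732 + 149.978 = 351.710 sabins.
Reduction = 10 log₁₀(A_after/A_before) = 10 log₁₀(1.7435) = 2.4 dB.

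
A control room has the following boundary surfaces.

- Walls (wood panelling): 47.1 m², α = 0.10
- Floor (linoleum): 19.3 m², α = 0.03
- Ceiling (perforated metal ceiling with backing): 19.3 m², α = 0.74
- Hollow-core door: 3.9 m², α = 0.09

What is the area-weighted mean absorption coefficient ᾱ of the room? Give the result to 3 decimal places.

Total surface area S = 89.6 m².
Weighted sum Σ Sα = 19.922.
ᾱ = 19.922 / 89.6 = 0.222.

0.222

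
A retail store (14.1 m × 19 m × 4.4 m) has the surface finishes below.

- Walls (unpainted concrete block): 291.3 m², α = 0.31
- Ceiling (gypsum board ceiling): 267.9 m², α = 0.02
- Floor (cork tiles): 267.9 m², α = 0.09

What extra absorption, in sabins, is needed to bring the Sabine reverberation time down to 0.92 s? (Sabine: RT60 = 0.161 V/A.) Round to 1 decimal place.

86.5 sabins

Summing Sᵢαᵢ: 90.303 + 5.358 + 24.111 → A₁ = 119.772 sabins.
For T = 0.92 s, need A₂ = 0.161·V/T = 0.161·1178.76/0.92 = 206.283 sabins.
Shortfall: 206.283 − 119.772 = 86.5 sabins.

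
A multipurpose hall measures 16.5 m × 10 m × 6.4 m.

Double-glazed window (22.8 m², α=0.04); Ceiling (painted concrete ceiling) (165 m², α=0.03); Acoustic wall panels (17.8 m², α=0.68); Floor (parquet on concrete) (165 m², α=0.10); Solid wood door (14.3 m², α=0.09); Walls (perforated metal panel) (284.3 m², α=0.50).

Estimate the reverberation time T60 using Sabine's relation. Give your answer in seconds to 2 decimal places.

0.96 sec

A = Σ Sᵢαᵢ = 22.8*0.04 + 165*0.03 + 17.8*0.68 + 165*0.10 + 14.3*0.09 + 284.3*0.50 = 177.903 sabins.
Room volume: 1056 m³.
T = 0.161 V/A = 0.161·1056/177.903 = 0.96 s.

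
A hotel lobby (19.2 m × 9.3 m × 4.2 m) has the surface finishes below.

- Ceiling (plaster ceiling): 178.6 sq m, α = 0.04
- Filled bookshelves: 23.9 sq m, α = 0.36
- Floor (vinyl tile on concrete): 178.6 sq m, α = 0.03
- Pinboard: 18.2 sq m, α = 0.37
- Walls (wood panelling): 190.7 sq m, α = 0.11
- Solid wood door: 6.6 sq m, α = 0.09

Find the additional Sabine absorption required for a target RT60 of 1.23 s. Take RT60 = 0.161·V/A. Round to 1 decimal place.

Equivalent absorption area: A₁ = 178.6·0.04 + 23.9·0.36 + 178.6·0.03 + 18.2·0.37 + 190.7·0.11 + 6.6·0.09 = 49.411 sq m.
V = 749.952 m³. Required absorption A₂ = 0.161 × 749.952 / 1.23 = 98.164 sabins.
Shortfall: 98.164 − 49.411 = 48.8 sabins.

48.8 sabins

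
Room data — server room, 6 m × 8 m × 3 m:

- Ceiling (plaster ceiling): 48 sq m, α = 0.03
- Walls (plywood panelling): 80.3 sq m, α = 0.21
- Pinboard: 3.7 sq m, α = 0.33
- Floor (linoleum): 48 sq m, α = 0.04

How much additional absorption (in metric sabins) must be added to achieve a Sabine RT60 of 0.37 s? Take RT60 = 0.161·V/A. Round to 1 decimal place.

41.2 sabins

Total absorption A₁ = 48·0.03 + 80.3·0.21 + 3.7·0.33 + 48·0.04
  = 1.440 + 16.863 + 1.221 + 1.920 = 21.444 sq m sabins.
V = 144 m³. Required absorption A₂ = 0.161 × 144 / 0.37 = 62.659 sabins.
Additional absorption ΔA = 62.659 − 21.444 = 41.2 sabins.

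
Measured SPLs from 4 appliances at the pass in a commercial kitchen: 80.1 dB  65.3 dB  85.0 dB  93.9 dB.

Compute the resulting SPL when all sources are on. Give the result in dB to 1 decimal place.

94.6 dB

Σ 10^(Lᵢ/10) = 2.877e+09.
Combined level = 10 log₁₀(2.877e+09) = 94.6 dB.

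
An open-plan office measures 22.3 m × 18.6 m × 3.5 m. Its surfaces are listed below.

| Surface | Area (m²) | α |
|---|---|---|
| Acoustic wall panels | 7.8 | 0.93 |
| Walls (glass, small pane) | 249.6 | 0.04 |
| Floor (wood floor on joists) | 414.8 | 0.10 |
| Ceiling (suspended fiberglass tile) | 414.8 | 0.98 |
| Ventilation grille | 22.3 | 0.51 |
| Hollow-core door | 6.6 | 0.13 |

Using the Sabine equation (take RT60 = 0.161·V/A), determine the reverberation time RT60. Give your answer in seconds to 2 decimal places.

0.49 s

Total absorption A = 7.8*0.93 + 249.6*0.04 + 414.8*0.10 + 414.8*0.98 + 22.3*0.51 + 6.6*0.13
  = 7.254 + 9.984 + 41.480 + 406.504 + 11.373 + 0.858 = 477.453 m² sabins.
Room volume: 1451.73 m³.
Sabine: RT60 = 0.161 × 1451.73 / 477.453 = 0.49 s.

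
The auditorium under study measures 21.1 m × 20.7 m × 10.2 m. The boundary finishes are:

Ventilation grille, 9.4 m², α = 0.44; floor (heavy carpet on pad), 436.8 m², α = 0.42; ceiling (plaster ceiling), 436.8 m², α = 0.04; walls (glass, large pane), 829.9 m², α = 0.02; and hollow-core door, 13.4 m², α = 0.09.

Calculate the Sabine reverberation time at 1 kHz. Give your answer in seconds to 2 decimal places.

Summing Sᵢαᵢ: 4.136 + 183.456 + 17.472 + 16.598 + 1.206 → A = 222.868 sabins.
Room volume: 4455.054 m³.
RT60 = 0.161 · V / A = 0.161 × 4455.054 / 222.868 = 3.22 s.

3.22 s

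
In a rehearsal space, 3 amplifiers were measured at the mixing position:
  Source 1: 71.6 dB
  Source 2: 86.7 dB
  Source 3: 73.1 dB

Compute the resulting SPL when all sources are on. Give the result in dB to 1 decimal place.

87.0 dB

Sum in the linear (power) domain: Σ 10^(Lᵢ/10) = 10^(71.6/10) + 10^(86.7/10) + 10^(73.1/10) = 5.026e+08.
Back to dB: 10·log₁₀ Σ = 87.0 dB.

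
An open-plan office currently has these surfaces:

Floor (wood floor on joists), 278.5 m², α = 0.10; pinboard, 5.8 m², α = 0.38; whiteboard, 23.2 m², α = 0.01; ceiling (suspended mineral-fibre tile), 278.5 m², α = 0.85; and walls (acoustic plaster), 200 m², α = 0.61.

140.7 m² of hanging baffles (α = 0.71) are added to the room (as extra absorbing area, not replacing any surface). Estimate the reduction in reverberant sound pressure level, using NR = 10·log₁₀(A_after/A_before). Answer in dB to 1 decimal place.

Equivalent absorption area: A_before = 278.5*0.10 + 5.8*0.38 + 23.2*0.01 + 278.5*0.85 + 200*0.61 = 389.011 m².
Treatment contributes 140.7·0.71 = 99.897 sabins.
New total A_after = 488.908 sabins.
NR = 10·log₁₀(488.908/389.011) = 1.0 dB.

1.0 dB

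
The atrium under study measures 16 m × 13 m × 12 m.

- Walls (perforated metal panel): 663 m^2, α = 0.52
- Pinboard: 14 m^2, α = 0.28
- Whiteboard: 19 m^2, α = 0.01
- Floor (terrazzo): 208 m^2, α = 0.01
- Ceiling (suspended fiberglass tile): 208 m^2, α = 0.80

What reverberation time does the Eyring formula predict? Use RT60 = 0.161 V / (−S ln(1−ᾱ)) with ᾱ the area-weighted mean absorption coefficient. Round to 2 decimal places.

0.58 s

Total surface area S = 663 + 14 + 19 + 208 + 208 = 1112.0 m^2.
Σ(Sᵢαᵢ) = 663×0.52 + 14×0.28 + 19×0.01 + 208×0.01 + 208×0.80 = 517.350.
Mean coefficient ᾱ = A/S = 0.4652.
Eyring denominator: −S ln(1−ᾱ) = 695.959.
V = 16 × 13 × 12 = 2496 m³.
T = 0.161·V/[−S·ln(1−ᾱ)] = 0.161·2496/695.959 = 0.58 s.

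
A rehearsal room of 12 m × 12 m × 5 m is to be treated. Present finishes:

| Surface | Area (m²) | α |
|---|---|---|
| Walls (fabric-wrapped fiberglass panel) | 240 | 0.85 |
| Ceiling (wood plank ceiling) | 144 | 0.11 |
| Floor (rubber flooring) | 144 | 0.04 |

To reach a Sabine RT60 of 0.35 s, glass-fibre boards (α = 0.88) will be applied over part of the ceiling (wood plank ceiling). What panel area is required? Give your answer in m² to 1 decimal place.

Summing Sᵢαᵢ: 204.000 + 15.840 + 5.760 → A₁ = 225.600 sabins.
V = 720 m³. Target absorption A₂ = 0.161 × 720 / 0.35 = 331.200 sabins.
ΔA needed = 331.200 − 225.600 = 105.600 sabins.
Net gain per m²: Δα = 0.88 − 0.11 = 0.77.
Area = ΔA/Δα = 105.600/0.77 = 137.1 m².

137.1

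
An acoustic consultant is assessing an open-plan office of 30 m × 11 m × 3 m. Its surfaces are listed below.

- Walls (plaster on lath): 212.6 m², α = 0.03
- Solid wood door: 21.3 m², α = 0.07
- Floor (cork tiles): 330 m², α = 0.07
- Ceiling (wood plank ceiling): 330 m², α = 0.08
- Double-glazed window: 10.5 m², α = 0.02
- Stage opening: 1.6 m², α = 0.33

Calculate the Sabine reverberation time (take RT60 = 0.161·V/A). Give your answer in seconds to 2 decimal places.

Summing Sᵢαᵢ: 6.378 + 1.491 + 23.100 + 26.400 + 0.210 + 0.528 → A = 58.107 sabins.
Volume V = 30 × 11 × 3 = 990 m³.
RT60 = 0.161 · V / A = 0.161 × 990 / 58.107 = 2.74 s.

2.74 seconds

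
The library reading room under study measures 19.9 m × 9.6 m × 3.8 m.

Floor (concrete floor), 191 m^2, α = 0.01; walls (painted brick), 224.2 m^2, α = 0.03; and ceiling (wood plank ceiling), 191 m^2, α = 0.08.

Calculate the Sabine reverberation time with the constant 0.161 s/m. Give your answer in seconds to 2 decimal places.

A = Σ Sᵢαᵢ = 191×0.01 + 224.2×0.03 + 191×0.08 = 23.916 sabins.
Volume V = 19.9 × 9.6 × 3.8 = 725.952 m³.
T = 0.161 V/A = 0.161·725.952/23.916 = 4.89 s.

4.89 s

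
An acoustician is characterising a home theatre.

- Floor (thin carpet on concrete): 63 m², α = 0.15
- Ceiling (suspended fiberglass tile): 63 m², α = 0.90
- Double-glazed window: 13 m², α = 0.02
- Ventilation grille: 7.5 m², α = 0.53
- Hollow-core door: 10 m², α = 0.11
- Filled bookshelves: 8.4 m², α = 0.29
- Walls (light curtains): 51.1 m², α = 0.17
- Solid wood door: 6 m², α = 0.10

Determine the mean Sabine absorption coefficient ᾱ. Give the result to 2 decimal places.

S = Σ Sᵢ = 63 + 63 + 13 + 7.5 + 10 + 8.4 + 51.1 + 6 = 222.0 m².
Weighted sum Σ Sα = 83.208.
ᾱ = 83.208 / 222.0 = 0.37.

0.37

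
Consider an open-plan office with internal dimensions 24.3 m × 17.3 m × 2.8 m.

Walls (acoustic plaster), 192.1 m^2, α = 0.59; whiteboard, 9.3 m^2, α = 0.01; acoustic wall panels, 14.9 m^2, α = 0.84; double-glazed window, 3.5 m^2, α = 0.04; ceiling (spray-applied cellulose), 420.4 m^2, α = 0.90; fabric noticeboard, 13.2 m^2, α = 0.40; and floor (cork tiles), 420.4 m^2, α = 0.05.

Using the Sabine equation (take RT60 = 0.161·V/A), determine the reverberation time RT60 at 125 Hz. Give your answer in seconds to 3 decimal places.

0.357 sec

Total absorption A = 192.1×0.59 + 9.3×0.01 + 14.9×0.84 + 3.5×0.04 + 420.4×0.90 + 13.2×0.40 + 420.4×0.05
  = 113.339 + 0.093 + 12.516 + 0.140 + 378.360 + 5.280 + 21.020 = 530.748 m^2 sabins.
Room volume: 1177.092 m³.
T = 0.161 V/A = 0.161·1177.092/530.748 = 0.357 s.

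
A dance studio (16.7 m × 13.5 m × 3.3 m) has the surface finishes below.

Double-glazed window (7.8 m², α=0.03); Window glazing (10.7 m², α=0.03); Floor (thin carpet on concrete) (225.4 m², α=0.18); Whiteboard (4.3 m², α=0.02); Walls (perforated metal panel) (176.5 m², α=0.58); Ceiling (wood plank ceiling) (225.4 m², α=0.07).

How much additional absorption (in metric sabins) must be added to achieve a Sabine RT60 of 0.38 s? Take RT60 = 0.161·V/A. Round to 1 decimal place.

Equivalent absorption area: A₁ = 7.8*0.03 + 10.7*0.03 + 225.4*0.18 + 4.3*0.02 + 176.5*0.58 + 225.4*0.07 = 159.361 m².
For T = 0.38 s, need A₂ = 0.161·V/T = 0.161·743.985/0.38 = 315.215 sabins.
Shortfall: 315.215 − 159.361 = 155.9 sabins.

155.9 sabins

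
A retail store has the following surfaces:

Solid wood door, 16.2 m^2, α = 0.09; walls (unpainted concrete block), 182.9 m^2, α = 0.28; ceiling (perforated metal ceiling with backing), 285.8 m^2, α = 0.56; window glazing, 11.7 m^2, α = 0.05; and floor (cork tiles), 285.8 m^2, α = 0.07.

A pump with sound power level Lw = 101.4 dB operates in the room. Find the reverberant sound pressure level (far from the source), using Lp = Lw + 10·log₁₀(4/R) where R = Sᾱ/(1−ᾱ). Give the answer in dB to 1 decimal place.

A = 233.309 sabins; S = 782.4 m^2.
ᾱ = 233.309/782.4 = 0.2982; R = Sᾱ/(1−ᾱ) = 233.309/(1−0.2982) = 332.444 m^2.
Lp = Lw + 10 log₁₀(4/R) = 101.4 -19.20 = 82.2 dB.

82.2 dB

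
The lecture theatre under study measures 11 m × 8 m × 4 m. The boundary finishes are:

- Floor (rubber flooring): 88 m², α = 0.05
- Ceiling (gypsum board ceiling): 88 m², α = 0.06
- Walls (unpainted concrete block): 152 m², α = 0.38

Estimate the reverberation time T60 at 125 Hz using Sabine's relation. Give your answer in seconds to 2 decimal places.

0.84 s

Equivalent absorption area: A = 88×0.05 + 88×0.06 + 152×0.38 = 67.440 m².
Room volume: 352 m³.
T = 0.161 V/A = 0.161·352/67.440 = 0.84 s.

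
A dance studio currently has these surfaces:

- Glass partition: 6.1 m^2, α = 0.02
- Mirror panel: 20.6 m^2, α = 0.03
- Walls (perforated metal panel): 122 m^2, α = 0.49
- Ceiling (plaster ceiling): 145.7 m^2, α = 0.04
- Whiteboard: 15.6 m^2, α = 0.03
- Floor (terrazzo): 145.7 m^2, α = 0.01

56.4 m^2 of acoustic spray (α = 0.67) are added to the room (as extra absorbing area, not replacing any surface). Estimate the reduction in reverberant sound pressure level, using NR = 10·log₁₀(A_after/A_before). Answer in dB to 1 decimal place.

Total absorption A_before = 6.1×0.02 + 20.6×0.03 + 122×0.49 + 145.7×0.04 + 15.6×0.03 + 145.7×0.01
  = 0.122 + 0.618 + 59.780 + 5.828 + 0.468 + 1.457 = 68.273 m^2 sabins.
Treatment contributes 56.4·0.67 = 37.788 sabins.
A_after = 68.273 + 37.788 = 106.061 sabins.
NR = 10·log₁₀(106.061/68.273) = 1.9 dB.

1.9 dB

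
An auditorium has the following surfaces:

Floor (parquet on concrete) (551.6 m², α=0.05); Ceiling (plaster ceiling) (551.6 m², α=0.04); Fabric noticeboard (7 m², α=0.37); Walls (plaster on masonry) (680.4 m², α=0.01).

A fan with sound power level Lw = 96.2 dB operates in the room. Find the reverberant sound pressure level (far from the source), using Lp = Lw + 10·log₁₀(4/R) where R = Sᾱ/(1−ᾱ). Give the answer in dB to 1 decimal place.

Σ(Sᵢαᵢ) = 551.6·0.05 + 551.6·0.04 + 7·0.37 + 680.4·0.01 = 59.038; total area S = 1790.6 m².
ᾱ = 0.0330, so room constant R = A/(1−ᾱ) = 61.053 m².
Lp = Lw + 10 log₁₀(4/R) = 96.2 -11.84 = 84.4 dB.

84.4 dB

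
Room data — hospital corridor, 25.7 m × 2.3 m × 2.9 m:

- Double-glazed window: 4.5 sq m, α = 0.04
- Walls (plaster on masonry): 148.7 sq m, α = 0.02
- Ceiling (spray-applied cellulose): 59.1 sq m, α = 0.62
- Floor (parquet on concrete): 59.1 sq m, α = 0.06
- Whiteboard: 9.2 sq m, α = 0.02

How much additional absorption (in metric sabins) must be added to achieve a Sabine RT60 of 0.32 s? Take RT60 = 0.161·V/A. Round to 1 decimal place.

Equivalent absorption area: A₁ = 4.5*0.04 + 148.7*0.02 + 59.1*0.62 + 59.1*0.06 + 9.2*0.02 = 43.526 sq m.
For T = 0.32 s, need A₂ = 0.161·V/T = 0.161·171.419/0.32 = 86.245 sabins.
Shortfall: 86.245 − 43.526 = 42.7 sabins.

42.7 sabins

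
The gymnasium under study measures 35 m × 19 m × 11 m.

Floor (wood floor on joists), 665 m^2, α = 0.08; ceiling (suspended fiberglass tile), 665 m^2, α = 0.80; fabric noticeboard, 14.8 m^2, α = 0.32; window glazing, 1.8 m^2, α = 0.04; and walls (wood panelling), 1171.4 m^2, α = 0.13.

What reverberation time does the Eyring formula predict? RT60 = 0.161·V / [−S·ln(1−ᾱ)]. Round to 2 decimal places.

S = Σ Sᵢ = 2518.0 m^2.
Σ(Sᵢαᵢ) = 665·0.08 + 665·0.80 + 14.8·0.32 + 1.8·0.04 + 1171.4·0.13 = 742.290.
Mean coefficient ᾱ = A/S = 0.2948.
−S·ln(1−ᾱ) = −2518.0 × ln(1 − 0.2948) = 879.472.
V = 35 × 19 × 11 = 7315 m³.
T = 0.161·V/[−S·ln(1−ᾱ)] = 0.161·7315/879.472 = 1.34 s.

1.34 sec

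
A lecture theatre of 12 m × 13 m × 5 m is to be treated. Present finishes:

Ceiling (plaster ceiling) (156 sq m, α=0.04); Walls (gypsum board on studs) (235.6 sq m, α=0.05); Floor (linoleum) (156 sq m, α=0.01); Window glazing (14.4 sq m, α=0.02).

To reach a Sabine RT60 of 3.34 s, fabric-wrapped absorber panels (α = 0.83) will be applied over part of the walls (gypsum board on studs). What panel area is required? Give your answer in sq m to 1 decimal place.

Summing Sᵢαᵢ: 6.240 + 11.780 + 1.560 + 0.288 → A₁ = 19.868 sabins.
Required A₂ = 0.161·780/3.34 = 37.599 sabins.
ΔA needed = 37.599 − 19.868 = 17.731 sabins.
Net gain per sq m: Δα = 0.83 − 0.05 = 0.78.
Panel area = 17.731 / 0.78 = 22.7 sq m.

22.7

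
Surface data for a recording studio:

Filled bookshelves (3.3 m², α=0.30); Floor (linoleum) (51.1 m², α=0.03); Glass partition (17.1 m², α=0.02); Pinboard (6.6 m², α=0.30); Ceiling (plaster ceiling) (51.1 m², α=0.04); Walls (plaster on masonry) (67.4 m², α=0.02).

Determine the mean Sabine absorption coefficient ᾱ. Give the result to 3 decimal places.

Total surface area S = 196.6 m².
A = 3.3*0.30 + 51.1*0.03 + 17.1*0.02 + 6.6*0.30 + 51.1*0.04 + 67.4*0.02 = 8.237 sabins.
ᾱ = A/S = 0.042.

0.042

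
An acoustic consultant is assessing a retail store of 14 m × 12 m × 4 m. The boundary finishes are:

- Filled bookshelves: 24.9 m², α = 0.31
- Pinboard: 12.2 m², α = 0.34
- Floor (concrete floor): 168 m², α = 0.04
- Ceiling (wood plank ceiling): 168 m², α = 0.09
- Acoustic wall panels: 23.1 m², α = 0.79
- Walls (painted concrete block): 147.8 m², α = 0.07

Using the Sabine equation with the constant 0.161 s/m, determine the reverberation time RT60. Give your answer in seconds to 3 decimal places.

1.737 sec

Equivalent absorption area: A = 24.9*0.31 + 12.2*0.34 + 168*0.04 + 168*0.09 + 23.1*0.79 + 147.8*0.07 = 62.302 m².
V = 14·12·4 = 672 m³.
T = 0.161 V/A = 0.161·672/62.302 = 1.737 s.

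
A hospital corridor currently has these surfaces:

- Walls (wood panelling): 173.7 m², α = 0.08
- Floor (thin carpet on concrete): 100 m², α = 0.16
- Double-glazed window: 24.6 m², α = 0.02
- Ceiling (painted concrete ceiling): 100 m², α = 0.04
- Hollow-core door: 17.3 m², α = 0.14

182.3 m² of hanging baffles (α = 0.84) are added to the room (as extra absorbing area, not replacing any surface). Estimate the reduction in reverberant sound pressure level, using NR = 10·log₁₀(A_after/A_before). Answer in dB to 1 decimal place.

7.1 dB

Summing Sᵢαᵢ: 13.896 + 16.000 + 0.492 + 4.000 + 2.422 → A_before = 36.810 sabins.
Treatment contributes 182.3·0.84 = 153.132 sabins.
A_after = 36.810 + 153.132 = 189.942 sabins.
NR = 10·log₁₀(189.942/36.810) = 7.1 dB.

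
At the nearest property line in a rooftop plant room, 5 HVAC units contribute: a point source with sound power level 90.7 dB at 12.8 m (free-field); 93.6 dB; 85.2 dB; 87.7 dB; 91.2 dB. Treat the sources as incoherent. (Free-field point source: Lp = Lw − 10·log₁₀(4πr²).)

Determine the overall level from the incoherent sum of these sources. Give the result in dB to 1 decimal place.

Source at 12.8 m: Lp = 90.7 − 10·log₁₀(4π·12.8²) = 90.7 − 10·log₁₀(2058.874) = 57.6 dB.
Sum in the linear (power) domain: Σ 10^(Lᵢ/10) = 10^(57.6/10) + 10^(93.6/10) + 10^(85.2/10) + 10^(87.7/10) + 10^(91.2/10) = 4.53e+09.
L_total = 10·log₁₀(4.53e+09) = 96.6 dB.

96.6 dB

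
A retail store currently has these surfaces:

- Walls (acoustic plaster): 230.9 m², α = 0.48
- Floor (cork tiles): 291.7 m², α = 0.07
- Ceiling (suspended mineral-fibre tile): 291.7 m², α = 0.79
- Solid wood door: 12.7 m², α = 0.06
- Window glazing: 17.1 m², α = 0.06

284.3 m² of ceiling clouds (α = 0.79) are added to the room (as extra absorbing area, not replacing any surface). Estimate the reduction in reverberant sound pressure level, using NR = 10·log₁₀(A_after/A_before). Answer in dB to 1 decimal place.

2.1 dB

Total absorption A_before = 230.9×0.48 + 291.7×0.07 + 291.7×0.79 + 12.7×0.06 + 17.1×0.06
  = 110.832 + 20.419 + 230.443 + 0.762 + 1.026 = 363.482 m² sabins.
Treatment contributes 284.3·0.79 = 224.597 sabins.
A_after = 363.482 + 224.597 = 588.079 sabins.
Reduction = 10 log₁₀(A_after/A_before) = 10 log₁₀(1.6179) = 2.1 dB.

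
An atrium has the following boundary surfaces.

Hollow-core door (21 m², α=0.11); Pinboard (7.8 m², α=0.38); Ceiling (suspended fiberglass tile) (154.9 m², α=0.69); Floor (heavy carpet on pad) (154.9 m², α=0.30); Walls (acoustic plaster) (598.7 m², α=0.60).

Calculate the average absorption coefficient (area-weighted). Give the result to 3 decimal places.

0.552

S = Σ Sᵢ = 21 + 7.8 + 154.9 + 154.9 + 598.7 = 937.3 m².
Weighted sum Σ Sα = 517.845.
ᾱ = 517.845 / 937.3 = 0.552.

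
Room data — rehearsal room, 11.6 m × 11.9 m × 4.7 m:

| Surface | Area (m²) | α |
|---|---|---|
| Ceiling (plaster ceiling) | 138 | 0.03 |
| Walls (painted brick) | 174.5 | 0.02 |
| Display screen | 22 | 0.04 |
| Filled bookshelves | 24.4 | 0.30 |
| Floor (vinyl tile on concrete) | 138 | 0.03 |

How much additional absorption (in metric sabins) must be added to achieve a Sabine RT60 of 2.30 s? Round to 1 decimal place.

Equivalent absorption area: A₁ = 138×0.03 + 174.5×0.02 + 22×0.04 + 24.4×0.30 + 138×0.03 = 19.970 m².
For T = 2.30 s, need A₂ = 0.161·V/T = 0.161·648.788/2.30 = 45.415 sabins.
Additional absorption ΔA = 45.415 − 19.970 = 25.4 sabins.

25.4 sabins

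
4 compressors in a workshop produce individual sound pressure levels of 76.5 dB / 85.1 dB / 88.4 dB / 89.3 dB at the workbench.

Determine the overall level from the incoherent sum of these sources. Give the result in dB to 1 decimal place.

92.8 dB

Σ 10^(Lᵢ/10) = 1.911e+09.
Combined level = 10 log₁₀(1.911e+09) = 92.8 dB.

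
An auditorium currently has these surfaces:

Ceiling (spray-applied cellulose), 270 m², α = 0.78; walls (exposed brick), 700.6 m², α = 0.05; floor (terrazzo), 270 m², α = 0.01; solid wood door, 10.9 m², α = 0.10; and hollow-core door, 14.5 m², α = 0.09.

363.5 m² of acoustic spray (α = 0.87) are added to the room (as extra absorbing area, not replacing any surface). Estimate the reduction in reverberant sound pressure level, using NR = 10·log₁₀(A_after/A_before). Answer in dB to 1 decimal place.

Total absorption A_before = 270×0.78 + 700.6×0.05 + 270×0.01 + 10.9×0.10 + 14.5×0.09
  = 210.600 + 35.030 + 2.700 + 1.090 + 1.305 = 250.725 m² sabins.
Added absorption = 363.5 × 0.87 = 316.245 sabins.
A_after = 250.725 + 316.245 = 566.970 sabins.
NR = 10·log₁₀(566.970/250.725) = 3.5 dB.

3.5 dB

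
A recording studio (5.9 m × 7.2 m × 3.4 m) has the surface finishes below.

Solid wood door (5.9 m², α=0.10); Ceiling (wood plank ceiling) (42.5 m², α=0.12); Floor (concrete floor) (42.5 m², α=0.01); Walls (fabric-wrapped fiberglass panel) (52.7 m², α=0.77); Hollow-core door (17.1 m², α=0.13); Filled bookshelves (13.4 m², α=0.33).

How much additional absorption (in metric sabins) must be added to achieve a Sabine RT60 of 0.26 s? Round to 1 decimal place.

36.1 sabins

Total absorption A₁ = 5.9×0.10 + 42.5×0.12 + 42.5×0.01 + 52.7×0.77 + 17.1×0.13 + 13.4×0.33
  = 0.590 + 5.100 + 0.425 + 40.579 + 2.223 + 4.422 = 53.339 m² sabins.
For T = 0.26 s, need A₂ = 0.161·V/T = 0.161·144.432/0.26 = 89.437 sabins.
Shortfall: 89.437 − 53.339 = 36.1 sabins.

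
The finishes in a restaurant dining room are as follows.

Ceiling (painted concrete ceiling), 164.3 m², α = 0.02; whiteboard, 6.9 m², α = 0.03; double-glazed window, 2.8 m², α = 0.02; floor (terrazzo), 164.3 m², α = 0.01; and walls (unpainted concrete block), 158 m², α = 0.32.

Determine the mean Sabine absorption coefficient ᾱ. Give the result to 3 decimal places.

S = Σ Sᵢ = 164.3 + 6.9 + 2.8 + 164.3 + 158 = 496.3 m².
A = 164.3·0.02 + 6.9·0.03 + 2.8·0.02 + 164.3·0.01 + 158·0.32 = 55.752 sabins.
ᾱ = 55.752 / 496.3 = 0.112.

0.112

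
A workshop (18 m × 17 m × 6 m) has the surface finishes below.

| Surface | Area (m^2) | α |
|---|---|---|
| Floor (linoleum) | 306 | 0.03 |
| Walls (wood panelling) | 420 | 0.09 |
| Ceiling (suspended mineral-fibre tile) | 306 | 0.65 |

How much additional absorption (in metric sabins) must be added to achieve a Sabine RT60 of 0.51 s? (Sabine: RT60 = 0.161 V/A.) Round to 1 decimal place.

333.7 sabins

Total absorption A₁ = 306×0.03 + 420×0.09 + 306×0.65
  = 9.180 + 37.800 + 198.900 = 245.880 m^2 sabins.
V = 1836 m³. Required absorption A₂ = 0.161 × 1836 / 0.51 = 579.600 sabins.
Shortfall: 579.600 − 245.880 = 333.7 sabins.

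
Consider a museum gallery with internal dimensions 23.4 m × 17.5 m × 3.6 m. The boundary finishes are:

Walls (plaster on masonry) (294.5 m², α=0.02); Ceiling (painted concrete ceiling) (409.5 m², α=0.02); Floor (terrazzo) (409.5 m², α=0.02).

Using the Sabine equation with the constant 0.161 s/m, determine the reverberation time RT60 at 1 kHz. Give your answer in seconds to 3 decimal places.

10.658 s

Total absorption A = 294.5·0.02 + 409.5·0.02 + 409.5·0.02
  = 5.890 + 8.190 + 8.190 = 22.270 m² sabins.
Volume V = 23.4 × 17.5 × 3.6 = 1474.2 m³.
RT60 = 0.161 · V / A = 0.161 × 1474.2 / 22.270 = 10.658 s.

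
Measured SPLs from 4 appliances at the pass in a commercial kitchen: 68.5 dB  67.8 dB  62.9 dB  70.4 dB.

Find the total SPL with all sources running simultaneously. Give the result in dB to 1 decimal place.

74.2 dB

Sum in the linear (power) domain: Σ 10^(Lᵢ/10) = 10^(68.5/10) + 10^(67.8/10) + 10^(62.9/10) + 10^(70.4/10) = 2.602e+07.
L_total = 10·log₁₀(2.602e+07) = 74.2 dB.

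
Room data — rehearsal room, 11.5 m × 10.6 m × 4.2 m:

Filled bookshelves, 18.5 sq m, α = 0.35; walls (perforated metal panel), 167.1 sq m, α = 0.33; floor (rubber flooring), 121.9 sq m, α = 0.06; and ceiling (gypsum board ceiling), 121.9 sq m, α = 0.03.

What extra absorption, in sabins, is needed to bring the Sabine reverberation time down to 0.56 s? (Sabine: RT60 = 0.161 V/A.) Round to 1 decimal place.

74.6 sabins

Total absorption A₁ = 18.5·0.35 + 167.1·0.33 + 121.9·0.06 + 121.9·0.03
  = 6.475 + 55.143 + 7.314 + 3.657 = 72.589 sq m sabins.
V = 511.98 m³. Required absorption A₂ = 0.161 × 511.98 / 0.56 = 147.194 sabins.
ΔA = A₂ − A₁ = 147.194 − 72.589 = 74.6 sabins.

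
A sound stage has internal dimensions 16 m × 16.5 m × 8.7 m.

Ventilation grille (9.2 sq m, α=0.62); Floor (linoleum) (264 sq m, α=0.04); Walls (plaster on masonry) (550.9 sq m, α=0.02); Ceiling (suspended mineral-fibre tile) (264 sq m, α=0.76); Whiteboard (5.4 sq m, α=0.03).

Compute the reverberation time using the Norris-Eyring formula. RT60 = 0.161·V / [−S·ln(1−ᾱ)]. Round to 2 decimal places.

1.45 s

S = Σ Sᵢ = 1093.5 sq m.
Absorption A = 9.2·0.62 + 264·0.04 + 550.9·0.02 + 264·0.76 + 5.4·0.03 = 228.084 sabins.
ᾱ = 228.084 / 1093.5 = 0.2086.
−S·ln(1−ᾱ) = −1093.5 × ln(1 − 0.2086) = 255.826.
V = 16 × 16.5 × 8.7 = 2296.8 m³.
RT60 = 0.161 × 2296.8 / 255.826 = 1.45 s.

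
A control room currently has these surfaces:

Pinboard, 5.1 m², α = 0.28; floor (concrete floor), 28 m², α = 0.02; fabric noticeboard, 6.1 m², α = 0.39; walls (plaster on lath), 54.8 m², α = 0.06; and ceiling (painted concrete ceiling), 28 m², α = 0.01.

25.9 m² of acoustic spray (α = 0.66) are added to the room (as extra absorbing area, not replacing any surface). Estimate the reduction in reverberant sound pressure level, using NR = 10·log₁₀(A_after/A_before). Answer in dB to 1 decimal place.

Equivalent absorption area: A_before = 5.1×0.28 + 28×0.02 + 6.1×0.39 + 54.8×0.06 + 28×0.01 = 7.935 m².
Added absorption = 25.9 × 0.66 = 17.094 sabins.
New total A_after = 25.029 sabins.
NR = 10·log₁₀(25.029/7.935) = 5.0 dB.

5.0 dB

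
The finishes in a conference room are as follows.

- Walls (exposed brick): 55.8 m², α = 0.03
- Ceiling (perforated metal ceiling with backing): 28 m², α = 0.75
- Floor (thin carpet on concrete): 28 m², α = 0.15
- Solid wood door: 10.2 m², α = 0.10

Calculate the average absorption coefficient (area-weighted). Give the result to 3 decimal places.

0.229

S = Σ Sᵢ = 55.8 + 28 + 28 + 10.2 = 122.0 m².
Σ(Sᵢαᵢ) = 55.8·0.03 + 28·0.75 + 28·0.15 + 10.2·0.10 = 27.894.
ᾱ = 27.894 / 122.0 = 0.229.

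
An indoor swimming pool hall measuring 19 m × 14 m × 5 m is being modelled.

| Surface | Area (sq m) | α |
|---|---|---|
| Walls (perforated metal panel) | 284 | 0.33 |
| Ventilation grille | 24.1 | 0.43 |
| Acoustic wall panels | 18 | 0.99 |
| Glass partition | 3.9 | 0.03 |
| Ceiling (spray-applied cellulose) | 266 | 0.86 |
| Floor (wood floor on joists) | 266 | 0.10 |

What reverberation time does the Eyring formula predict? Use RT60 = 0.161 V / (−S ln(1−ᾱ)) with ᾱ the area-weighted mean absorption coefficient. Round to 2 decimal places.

0.43 s

Total surface area S = 284 + 24.1 + 18 + 3.9 + 266 + 266 = 862.0 sq m.
Σ(Sᵢαᵢ) = 284·0.33 + 24.1·0.43 + 18·0.99 + 3.9·0.03 + 266·0.86 + 266·0.10 = 377.380.
ᾱ = 377.380 / 862.0 = 0.4378.
Eyring denominator: −S ln(1−ᾱ) = 496.424.
V = 19 × 14 × 5 = 1330 m³.
RT60 = 0.161 × 1330 / 496.424 = 0.43 s.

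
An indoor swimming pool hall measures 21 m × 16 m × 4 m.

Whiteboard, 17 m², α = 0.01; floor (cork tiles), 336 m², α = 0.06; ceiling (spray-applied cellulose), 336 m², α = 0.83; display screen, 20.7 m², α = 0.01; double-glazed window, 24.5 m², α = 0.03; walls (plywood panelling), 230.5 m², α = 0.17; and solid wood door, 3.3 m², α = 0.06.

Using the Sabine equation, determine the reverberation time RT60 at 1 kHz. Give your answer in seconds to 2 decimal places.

Equivalent absorption area: A = 17·0.01 + 336·0.06 + 336·0.83 + 20.7·0.01 + 24.5·0.03 + 230.5·0.17 + 3.3·0.06 = 339.535 m².
Room volume: 1344 m³.
Sabine: RT60 = 0.161 × 1344 / 339.535 = 0.64 s.

0.64 s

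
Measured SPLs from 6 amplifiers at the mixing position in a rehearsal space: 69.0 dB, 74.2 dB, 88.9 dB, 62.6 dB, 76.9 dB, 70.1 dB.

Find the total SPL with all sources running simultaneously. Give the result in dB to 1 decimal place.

89.4 dB

Σ 10^(Lᵢ/10) = 8.715e+08.
Combined level = 10 log₁₀(8.715e+08) = 89.4 dB.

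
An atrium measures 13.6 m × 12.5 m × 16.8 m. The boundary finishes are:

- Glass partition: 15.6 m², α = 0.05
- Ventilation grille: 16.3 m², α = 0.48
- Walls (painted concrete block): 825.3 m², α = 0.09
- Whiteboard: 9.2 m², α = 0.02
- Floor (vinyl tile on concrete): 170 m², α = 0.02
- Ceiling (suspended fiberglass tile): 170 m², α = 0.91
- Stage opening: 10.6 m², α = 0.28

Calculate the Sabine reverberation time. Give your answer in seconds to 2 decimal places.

1.88 s

Total absorption A = 15.6·0.05 + 16.3·0.48 + 825.3·0.09 + 9.2·0.02 + 170·0.02 + 170·0.91 + 10.6·0.28
  = 0.780 + 7.824 + 74.277 + 0.184 + 3.400 + 154.700 + 2.968 = 244.133 m² sabins.
V = 13.6·12.5·16.8 = 2856 m³.
RT60 = 0.161 · V / A = 0.161 × 2856 / 244.133 = 1.88 s.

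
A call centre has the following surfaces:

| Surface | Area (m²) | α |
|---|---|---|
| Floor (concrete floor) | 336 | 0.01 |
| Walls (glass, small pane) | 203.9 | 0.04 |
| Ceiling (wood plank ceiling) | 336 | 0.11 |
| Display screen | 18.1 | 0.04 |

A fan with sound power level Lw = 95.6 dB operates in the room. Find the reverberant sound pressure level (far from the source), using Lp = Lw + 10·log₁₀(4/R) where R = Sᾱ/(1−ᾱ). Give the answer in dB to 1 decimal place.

84.5 dB

A = 49.200 sabins; S = 894.0 m².
ᾱ = 49.200/894.0 = 0.0550; R = Sᾱ/(1−ᾱ) = 49.200/(1−0.0550) = 52.063 m².
Lp = 95.6 + 10·log₁₀(4/52.063) = 95.6 + (-11.14) = 84.5 dB.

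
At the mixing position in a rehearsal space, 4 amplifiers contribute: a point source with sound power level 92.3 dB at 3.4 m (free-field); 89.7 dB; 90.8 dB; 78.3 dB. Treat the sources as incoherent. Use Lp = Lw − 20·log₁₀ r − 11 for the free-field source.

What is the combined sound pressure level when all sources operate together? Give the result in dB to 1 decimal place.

Source at 3.4 m: Lp = 92.3 − 20·log₁₀(3.4) − 11 = 70.7 dB.
Sum in the linear (power) domain: Σ 10^(Lᵢ/10) = 10^(70.7/10) + 10^(89.7/10) + 10^(90.8/10) + 10^(78.3/10) = 2.215e+09.
Combined level = 10 log₁₀(2.215e+09) = 93.5 dB.

93.5 dB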